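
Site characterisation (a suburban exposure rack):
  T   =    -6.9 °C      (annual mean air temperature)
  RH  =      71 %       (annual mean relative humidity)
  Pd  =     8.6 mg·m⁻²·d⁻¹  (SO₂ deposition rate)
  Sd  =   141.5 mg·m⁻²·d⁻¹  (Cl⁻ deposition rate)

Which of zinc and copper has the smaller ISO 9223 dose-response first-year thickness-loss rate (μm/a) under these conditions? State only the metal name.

zinc: T≤10 °C ⇒ hinge +0.038·(-6.9−10) = -0.6422
  sulphur-dioxide contribution → 0.4584 μm/a
  chloride contribution → 0.289 μm/a
  total first-year rate 0.7475 μm/a
copper: T≤10 °C ⇒ hinge +0.126·(-6.9−10) = -2.1294
  sulphur-dioxide contribution → 0.07273 μm/a
  chloride contribution → 0.3586 μm/a
  total first-year rate 0.4314 μm/a
Ordering by μm/a: zinc (0.747) > copper (0.431)

copper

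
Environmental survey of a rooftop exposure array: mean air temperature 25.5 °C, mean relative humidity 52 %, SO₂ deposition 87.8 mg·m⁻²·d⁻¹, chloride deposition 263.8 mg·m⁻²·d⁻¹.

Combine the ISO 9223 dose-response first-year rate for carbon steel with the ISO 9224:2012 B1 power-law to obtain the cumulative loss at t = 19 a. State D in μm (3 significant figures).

D(19) = 336 μm

carbon steel: T>10 °C ⇒ hinge -0.054·(25.5−10) = -0.8370
  sulphur-dioxide contribution → 22.22 μm/a
  chloride contribution → 49.89 μm/a
  ⇒ r_corr(carbon steel) = 72.11 μm/a
Power-law: D(19) = r_corr · 19^0.523
  D(19) = 72.11 × 19^0.523 = 72.11 × 4.664 = 336.3 μm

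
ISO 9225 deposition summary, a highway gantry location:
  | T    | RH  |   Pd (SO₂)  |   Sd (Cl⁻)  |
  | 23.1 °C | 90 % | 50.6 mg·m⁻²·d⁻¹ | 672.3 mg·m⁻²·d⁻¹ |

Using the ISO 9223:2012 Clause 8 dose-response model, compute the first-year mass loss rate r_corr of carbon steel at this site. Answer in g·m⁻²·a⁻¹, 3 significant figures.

r_corr = 2.55e+03 g·m⁻²·a⁻¹

carbon steel: temperature factor f = -0.054·(13.1) = -0.7074
  SO₂ term: 1.77·50.6^0.52·exp(0.02·90-0.7074) = 40.61
  Sd branch = 0.102·Sd^0.62·e^(0.033·RH+0.04·T) = 283.7 μm/a
  sum: 40.61 + 283.7 → r_corr = 324.3 μm/a
Convert to mass loss: 324.3 μm/a × 7.85 g/cm³ = 2546 g·m⁻²·a⁻¹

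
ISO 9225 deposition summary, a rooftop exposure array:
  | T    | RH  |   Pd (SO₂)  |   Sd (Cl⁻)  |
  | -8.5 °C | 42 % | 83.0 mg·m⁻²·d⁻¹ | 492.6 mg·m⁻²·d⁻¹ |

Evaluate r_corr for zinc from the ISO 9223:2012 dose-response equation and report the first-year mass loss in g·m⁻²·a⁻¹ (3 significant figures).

zinc: temperature factor f = +0.038·(-18.5) = -0.7030
  Pd branch = 0.0129·Pd^0.44·e^(0.046·RH+f) = 0.3081 μm/a
  Sd branch = 0.0175·Sd^0.57·e^(0.008·RH+0.085·T) = 0.4073 μm/a
  r_corr = 0.3081 + 0.4073 = 0.7154 μm/a
Convert to mass loss: 0.7154 μm/a × 7.14 g/cm³ = 5.108 g·m⁻²·a⁻¹

r_corr = 5.11 g·m⁻²·a⁻¹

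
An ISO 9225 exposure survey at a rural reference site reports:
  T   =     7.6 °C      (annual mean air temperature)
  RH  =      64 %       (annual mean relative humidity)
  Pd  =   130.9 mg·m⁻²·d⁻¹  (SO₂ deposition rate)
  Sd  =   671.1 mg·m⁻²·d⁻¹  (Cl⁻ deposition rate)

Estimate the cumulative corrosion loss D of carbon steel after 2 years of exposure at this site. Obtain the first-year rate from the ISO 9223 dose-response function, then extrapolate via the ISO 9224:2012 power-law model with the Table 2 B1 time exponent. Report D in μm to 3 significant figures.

carbon steel: temperature factor f = +0.150·(-2.4) = -0.3600
  SO₂ term: 1.77·130.9^0.52·exp(0.02·64-0.3600) = 56.02
  Cl⁻ term: 0.102·671.1^0.62·exp(0.033·64+0.04·7.6) = 64.63
  sum: 56.02 + 64.63 → r_corr = 120.7 μm/a
Power-law: D(2) = r_corr · 2^0.523
  D(2) = 120.7 × 2^0.523 = 120.7 × 1.437 = 173.4 μm

D(2) = 173 μm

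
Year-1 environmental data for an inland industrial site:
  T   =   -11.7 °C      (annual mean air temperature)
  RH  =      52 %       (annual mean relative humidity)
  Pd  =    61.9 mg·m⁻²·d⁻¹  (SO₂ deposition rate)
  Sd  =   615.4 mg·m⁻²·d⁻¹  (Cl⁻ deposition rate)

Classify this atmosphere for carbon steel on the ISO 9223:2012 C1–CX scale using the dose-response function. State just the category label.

C2

carbon steel: f(T) = +0.150·(T−10) [T≤10 °C] = -3.2550
  SO₂ term: 1.77·61.9^0.52·exp(0.02·52-3.2550) = 1.651
  Sd branch = 0.102·Sd^0.62·e^(0.033·RH+0.04·T) = 19.05 μm/a
  sum: 1.651 + 19.05 → r_corr = 20.7 μm/a
ISO 9223 Table 2 (carbon steel): 1.3 < 20.7 ≤ 25 μm/a ⇒ C2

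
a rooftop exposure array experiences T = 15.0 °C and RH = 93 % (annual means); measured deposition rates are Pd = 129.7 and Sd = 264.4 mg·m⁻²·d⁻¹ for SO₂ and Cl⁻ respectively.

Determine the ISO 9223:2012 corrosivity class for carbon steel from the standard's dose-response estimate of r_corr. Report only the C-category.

CX

carbon steel: temperature factor f = -0.054·(5.0) = -0.2700
  sulphur-dioxide contribution → 109 μm/a
  chloride contribution → 127 μm/a
  total first-year rate 236 μm/a
ISO 9223 Table 2 (carbon steel): 200 < 236 ≤ 700 μm/a ⇒ CX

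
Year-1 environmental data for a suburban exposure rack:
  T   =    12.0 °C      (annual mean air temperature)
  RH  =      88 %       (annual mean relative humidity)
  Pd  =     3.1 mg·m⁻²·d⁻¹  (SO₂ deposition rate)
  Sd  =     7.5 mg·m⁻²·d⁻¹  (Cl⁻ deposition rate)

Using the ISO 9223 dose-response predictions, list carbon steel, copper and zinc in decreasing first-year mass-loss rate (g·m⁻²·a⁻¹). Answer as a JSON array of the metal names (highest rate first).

["carbon steel", "copper", "zinc"]

carbon steel: f(T) = -0.054·(T−10) [T>10 °C] = -0.1080
  sulphur-dioxide contribution → 16.63 μm/a
  chloride contribution → 10.49 μm/a
  ⇒ r_corr(carbon steel) = 27.12 μm/a
  mass loss = 27.12 μm/a × 7.85 g/cm³ = 212.9 g·m⁻²·a⁻¹
copper: T>10 °C ⇒ hinge -0.080·(12.0−10) = -0.1600
  sulphur-dioxide contribution → 1.09 μm/a
  chloride contribution → 0.7554 μm/a
  ⇒ r_corr(copper) = 1.845 μm/a
  mass loss = 1.845 μm/a × 8.96 g/cm³ = 16.53 g·m⁻²·a⁻¹
zinc: temperature factor f = -0.071·(2.0) = -0.1420
  sulphur-dioxide contribution → 1.055 μm/a
  chloride contribution → 0.3094 μm/a
  ⇒ r_corr(zinc) = 1.364 μm/a
  mass loss = 1.364 μm/a × 7.14 g/cm³ = 9.74 g·m⁻²·a⁻¹
Ordering by g·m⁻²·a⁻¹: carbon steel (213) > copper (16.5) > zinc (9.74)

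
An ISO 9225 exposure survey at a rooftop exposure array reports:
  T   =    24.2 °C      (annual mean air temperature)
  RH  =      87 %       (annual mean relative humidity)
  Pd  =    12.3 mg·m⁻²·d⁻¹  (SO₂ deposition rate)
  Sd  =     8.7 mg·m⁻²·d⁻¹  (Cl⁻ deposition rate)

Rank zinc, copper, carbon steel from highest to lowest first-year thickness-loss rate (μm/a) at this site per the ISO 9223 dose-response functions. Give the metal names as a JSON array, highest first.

["carbon steel", "copper", "zinc"]

zinc: T>10 °C ⇒ hinge -0.071·(24.2−10) = -1.0082
  sulphur-dioxide contribution → 0.7769 μm/a
  chloride contribution → 0.9423 μm/a
  ⇒ r_corr(zinc) = 1.719 μm/a
copper: T>10 °C ⇒ hinge -0.080·(24.2−10) = -1.1360
  sulphur-dioxide contribution → 0.554 μm/a
  chloride contribution → 1.379 μm/a
  ⇒ r_corr(copper) = 1.933 μm/a
carbon steel: f(T) = -0.054·(T−10) [T>10 °C] = -0.7668
  sulphur-dioxide contribution → 17.27 μm/a
  chloride contribution → 18.13 μm/a
  ⇒ r_corr(carbon steel) = 35.4 μm/a
Ordering by μm/a: carbon steel (35.4) > copper (1.93) > zinc (1.72)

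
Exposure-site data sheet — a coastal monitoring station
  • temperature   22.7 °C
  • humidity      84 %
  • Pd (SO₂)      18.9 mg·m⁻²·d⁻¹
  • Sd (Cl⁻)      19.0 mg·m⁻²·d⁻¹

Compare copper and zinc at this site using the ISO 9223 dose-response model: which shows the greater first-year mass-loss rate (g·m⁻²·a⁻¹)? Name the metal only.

copper: f(T) = -0.080·(T−10) [T>10 °C] = -1.0160
  sulphur-dioxide contribution → 0.5852 μm/a
  chloride contribution → 1.42 μm/a
  ⇒ r_corr(copper) = 2.005 μm/a
  mass loss = 2.005 μm/a × 8.96 g/cm³ = 17.97 g·m⁻²·a⁻¹
zinc: T>10 °C ⇒ hinge -0.071·(22.7−10) = -0.9017
  sulphur-dioxide contribution → 0.9094 μm/a
  chloride contribution → 1.264 μm/a
  ⇒ r_corr(zinc) = 2.173 μm/a
  mass loss = 2.173 μm/a × 7.14 g/cm³ = 15.52 g·m⁻²·a⁻¹
Ordering by g·m⁻²·a⁻¹: copper (18) > zinc (15.5)

copper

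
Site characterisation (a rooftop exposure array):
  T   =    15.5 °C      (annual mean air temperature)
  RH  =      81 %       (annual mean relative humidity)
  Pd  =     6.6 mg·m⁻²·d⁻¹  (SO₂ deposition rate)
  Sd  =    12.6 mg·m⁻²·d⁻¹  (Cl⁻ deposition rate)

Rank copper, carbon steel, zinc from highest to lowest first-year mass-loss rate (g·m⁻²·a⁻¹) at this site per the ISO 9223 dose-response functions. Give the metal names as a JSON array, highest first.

["carbon steel", "copper", "zinc"]

copper: f(T) = -0.080·(T−10) [T>10 °C] = -0.4400
  Pd branch = 0.0053·Pd^0.26·e^(0.059·RH+f) = 0.6634 μm/a
  Sd branch = 0.01025·Sd^0.27·e^(0.036·RH+0.049·T) = 0.8018 μm/a
  sum: 0.6634 + 0.8018 → r_corr = 1.465 μm/a
  mass loss = 1.465 μm/a × 8.96 g/cm³ = 13.13 g·m⁻²·a⁻¹
carbon steel: T>10 °C ⇒ hinge -0.054·(15.5−10) = -0.2970
  SO₂ term: 1.77·6.6^0.52·exp(0.02·81-0.2970) = 17.73
  Cl⁻ term: 0.102·12.6^0.62·exp(0.033·81+0.04·15.5) = 13.21
  r_corr = 17.73 + 13.21 = 30.94 μm/a
  mass loss = 30.94 μm/a × 7.85 g/cm³ = 242.9 g·m⁻²·a⁻¹
zinc: T>10 °C ⇒ hinge -0.071·(15.5−10) = -0.3905
  Pd branch = 0.0129·Pd^0.44·e^(0.046·RH+f) = 0.8313 μm/a
  Cl⁻ term: 0.0175·12.6^0.57·exp(0.008·81+0.085·15.5) = 0.5295
  sum: 0.8313 + 0.5295 → r_corr = 1.361 μm/a
  mass loss = 1.361 μm/a × 7.14 g/cm³ = 9.716 g·m⁻²·a⁻¹
Ordering by g·m⁻²·a⁻¹: carbon steel (243) > copper (13.1) > zinc (9.72)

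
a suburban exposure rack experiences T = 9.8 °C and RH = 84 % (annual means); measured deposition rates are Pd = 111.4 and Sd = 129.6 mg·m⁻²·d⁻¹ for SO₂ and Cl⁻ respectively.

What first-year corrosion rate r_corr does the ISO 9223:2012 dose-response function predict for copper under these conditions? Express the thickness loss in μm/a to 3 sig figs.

copper: temperature factor f = +0.126·(-0.2) = -0.0252
  sulphur-dioxide contribution → 2.5 μm/a
  chloride contribution → 1.268 μm/a
  total first-year rate 3.767 μm/a

r_corr = 3.77 μm/a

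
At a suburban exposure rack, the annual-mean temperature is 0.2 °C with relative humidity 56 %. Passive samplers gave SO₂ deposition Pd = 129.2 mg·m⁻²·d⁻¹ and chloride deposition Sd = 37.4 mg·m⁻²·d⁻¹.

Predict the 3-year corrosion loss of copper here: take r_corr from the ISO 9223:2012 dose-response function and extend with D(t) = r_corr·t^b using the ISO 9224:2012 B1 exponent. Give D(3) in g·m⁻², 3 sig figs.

copper: f(T) = +0.126·(T−10) [T≤10 °C] = -1.2348
  sulphur-dioxide contribution → 0.1485 μm/a
  chloride contribution → 0.2066 μm/a
  ⇒ r_corr(copper) = 0.3552 μm/a
Power-law: D(3) = r_corr · 3^0.667
  D(3) = 0.3552 × 3^0.667 = 0.3552 × 2.081 = 0.7391 μm
  Mass loss = 0.7391 μm × 8.96 g/cm³ = 6.622 g·m⁻²

D(3) = 6.62 g·m⁻²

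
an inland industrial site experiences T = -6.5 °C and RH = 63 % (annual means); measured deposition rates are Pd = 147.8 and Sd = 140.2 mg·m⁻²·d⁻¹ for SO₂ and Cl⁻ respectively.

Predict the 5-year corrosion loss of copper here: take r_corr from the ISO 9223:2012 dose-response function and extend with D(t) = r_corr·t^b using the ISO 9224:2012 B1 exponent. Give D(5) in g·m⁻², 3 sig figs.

copper: temperature factor f = +0.126·(-16.5) = -2.0790
  Pd branch = 0.0053·Pd^0.26·e^(0.059·RH+f) = 0.09995 μm/a
  Sd branch = 0.01025·Sd^0.27·e^(0.036·RH+0.049·T) = 0.2735 μm/a
  r_corr = 0.09995 + 0.2735 = 0.3735 μm/a
Power-law: D(5) = r_corr · 5^0.667
  D(5) = 0.3735 × 5^0.667 = 0.3735 × 2.926 = 1.093 μm
  Mass loss = 1.093 μm × 8.96 g/cm³ = 9.79 g·m⁻²

D(5) = 9.79 g·m⁻²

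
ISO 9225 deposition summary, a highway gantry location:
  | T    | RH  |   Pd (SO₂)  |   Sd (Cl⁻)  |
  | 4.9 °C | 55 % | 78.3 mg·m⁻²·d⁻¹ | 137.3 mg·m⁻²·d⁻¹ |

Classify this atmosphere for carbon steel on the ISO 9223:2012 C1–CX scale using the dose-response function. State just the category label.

carbon steel: T≤10 °C ⇒ hinge +0.150·(4.9−10) = -0.7650
  Pd branch = 1.77·Pd^0.52·e^(0.02·RH+f) = 23.89 μm/a
  Cl⁻ term: 0.102·137.3^0.62·exp(0.033·55+0.04·4.9) = 16.12
  r_corr = 23.89 + 16.12 = 40.01 μm/a
ISO 9223 Table 2 (carbon steel): 25 < 40 ≤ 50 μm/a ⇒ C3

C3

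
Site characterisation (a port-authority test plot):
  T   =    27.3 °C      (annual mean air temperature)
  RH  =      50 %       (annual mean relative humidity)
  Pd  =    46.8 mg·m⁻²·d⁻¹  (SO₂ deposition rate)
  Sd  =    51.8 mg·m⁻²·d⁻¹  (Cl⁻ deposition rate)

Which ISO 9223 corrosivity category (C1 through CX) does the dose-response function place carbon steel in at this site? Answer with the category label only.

carbon steel: T>10 °C ⇒ hinge -0.054·(27.3−10) = -0.9342
  sulphur-dioxide contribution → 13.97 μm/a
  chloride contribution → 18.29 μm/a
  ⇒ r_corr(carbon steel) = 32.26 μm/a
ISO 9223 Table 2 (carbon steel): 25 < 32.3 ≤ 50 μm/a ⇒ C3

C3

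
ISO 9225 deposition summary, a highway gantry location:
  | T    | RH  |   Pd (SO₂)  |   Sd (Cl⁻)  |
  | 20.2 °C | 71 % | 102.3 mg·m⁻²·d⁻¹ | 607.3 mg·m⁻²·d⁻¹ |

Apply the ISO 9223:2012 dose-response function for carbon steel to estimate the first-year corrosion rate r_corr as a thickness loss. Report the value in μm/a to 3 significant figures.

carbon steel: T>10 °C ⇒ hinge -0.054·(20.2−10) = -0.5508
  sulphur-dioxide contribution → 46.84 μm/a
  chloride contribution → 126.7 μm/a
  ⇒ r_corr(carbon steel) = 173.5 μm/a

r_corr = 174 μm/a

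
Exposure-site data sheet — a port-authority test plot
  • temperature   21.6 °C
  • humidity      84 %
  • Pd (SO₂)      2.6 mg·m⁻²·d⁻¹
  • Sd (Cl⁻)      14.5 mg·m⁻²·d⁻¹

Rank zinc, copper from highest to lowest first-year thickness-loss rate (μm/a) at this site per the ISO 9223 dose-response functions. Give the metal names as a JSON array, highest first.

zinc: f(T) = -0.071·(T−10) [T>10 °C] = -0.8236
  sulphur-dioxide contribution → 0.4108 μm/a
  chloride contribution → 0.9868 μm/a
  ⇒ r_corr(zinc) = 1.398 μm/a
copper: f(T) = -0.080·(T−10) [T>10 °C] = -0.9280
  sulphur-dioxide contribution → 0.3815 μm/a
  chloride contribution → 1.251 μm/a
  ⇒ r_corr(copper) = 1.633 μm/a
Ordering by μm/a: copper (1.63) > zinc (1.4)

["copper", "zinc"]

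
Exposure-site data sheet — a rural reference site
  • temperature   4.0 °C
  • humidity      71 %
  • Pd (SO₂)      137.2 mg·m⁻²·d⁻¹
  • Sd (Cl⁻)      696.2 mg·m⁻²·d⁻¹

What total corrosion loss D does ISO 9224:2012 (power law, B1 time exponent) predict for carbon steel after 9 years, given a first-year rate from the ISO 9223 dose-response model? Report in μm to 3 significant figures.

D(9) = 349 μm

carbon steel: f(T) = +0.150·(T−10) [T≤10 °C] = -0.9000
  Pd branch = 1.77·Pd^0.52·e^(0.02·RH+f) = 38.48 μm/a
  Sd branch = 0.102·Sd^0.62·e^(0.033·RH+0.04·T) = 72.13 μm/a
  r_corr = 38.48 + 72.13 = 110.6 μm/a
Power-law: D(9) = r_corr · 9^0.523
  D(9) = 110.6 × 9^0.523 = 110.6 × 3.156 = 349 μm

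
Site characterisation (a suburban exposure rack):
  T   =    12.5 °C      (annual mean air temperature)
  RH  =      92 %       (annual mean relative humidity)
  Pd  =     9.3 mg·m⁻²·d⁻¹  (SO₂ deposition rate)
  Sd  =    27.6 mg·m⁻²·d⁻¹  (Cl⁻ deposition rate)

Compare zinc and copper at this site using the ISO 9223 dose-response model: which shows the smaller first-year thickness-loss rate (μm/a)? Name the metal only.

zinc: f(T) = -0.071·(T−10) [T>10 °C] = -0.1775
  SO₂ term: 0.0129·9.3^0.44·exp(0.046·92-0.1775) = 1.984
  Sd branch = 0.0175·Sd^0.57·e^(0.008·RH+0.085·T) = 0.7005 μm/a
  r_corr = 1.984 + 0.7005 = 2.685 μm/a
copper: temperature factor f = -0.080·(2.5) = -0.2000
  Pd branch = 0.0053·Pd^0.26·e^(0.059·RH+f) = 1.764 μm/a
  Sd branch = 0.01025·Sd^0.27·e^(0.036·RH+0.049·T) = 1.271 μm/a
  sum: 1.764 + 1.271 → r_corr = 3.035 μm/a
Ordering by μm/a: copper (3.04) > zinc (2.68)

zinc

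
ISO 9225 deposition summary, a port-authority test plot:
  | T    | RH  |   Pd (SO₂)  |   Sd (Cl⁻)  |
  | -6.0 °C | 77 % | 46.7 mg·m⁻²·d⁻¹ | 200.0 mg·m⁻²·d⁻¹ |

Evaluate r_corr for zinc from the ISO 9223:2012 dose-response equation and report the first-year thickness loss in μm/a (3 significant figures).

zinc: temperature factor f = +0.038·(-16.0) = -0.6080
  SO₂ term: 0.0129·46.7^0.44·exp(0.046·77-0.6080) = 1.316
  Cl⁻ term: 0.0175·200.0^0.57·exp(0.008·77+0.085·-6.0) = 0.3987
  r_corr = 1.316 + 0.3987 = 1.715 μm/a

r_corr = 1.71 μm/a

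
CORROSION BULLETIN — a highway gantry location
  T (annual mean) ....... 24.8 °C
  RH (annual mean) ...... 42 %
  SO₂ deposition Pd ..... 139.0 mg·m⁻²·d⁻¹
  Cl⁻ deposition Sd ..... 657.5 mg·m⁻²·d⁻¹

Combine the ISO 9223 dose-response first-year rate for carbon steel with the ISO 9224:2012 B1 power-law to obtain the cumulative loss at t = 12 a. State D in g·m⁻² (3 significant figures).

D(12) = 2.46e+03 g·m⁻²

carbon steel: f(T) = -0.054·(T−10) [T>10 °C] = -0.7992
  sulphur-dioxide contribution → 23.99 μm/a
  chloride contribution → 61.44 μm/a
  ⇒ r_corr(carbon steel) = 85.43 μm/a
Long-term exponent b (ISO 9224 Table 2, B1) = 0.523
  D(12) = 85.43 × 12^0.523 = 85.43 × 3.668 = 313.3 μm
  Mass loss = 313.3 μm × 7.85 g/cm³ = 2460 g·m⁻²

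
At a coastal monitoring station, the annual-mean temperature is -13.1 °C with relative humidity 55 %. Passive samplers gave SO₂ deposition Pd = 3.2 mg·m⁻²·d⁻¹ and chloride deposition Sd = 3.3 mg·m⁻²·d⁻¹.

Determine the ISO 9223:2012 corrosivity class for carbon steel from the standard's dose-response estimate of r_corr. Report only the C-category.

C1

carbon steel: temperature factor f = +0.150·(-23.1) = -3.4650
  SO₂ term: 1.77·3.2^0.52·exp(0.02·55-3.4650) = 0.3045
  Cl⁻ term: 0.102·3.3^0.62·exp(0.033·55+0.04·-13.1) = 0.7776
  sum: 0.3045 + 0.7776 → r_corr = 1.082 μm/a
ISO 9223 Table 2 (carbon steel): 0 < 1.08 ≤ 1.3 μm/a ⇒ C1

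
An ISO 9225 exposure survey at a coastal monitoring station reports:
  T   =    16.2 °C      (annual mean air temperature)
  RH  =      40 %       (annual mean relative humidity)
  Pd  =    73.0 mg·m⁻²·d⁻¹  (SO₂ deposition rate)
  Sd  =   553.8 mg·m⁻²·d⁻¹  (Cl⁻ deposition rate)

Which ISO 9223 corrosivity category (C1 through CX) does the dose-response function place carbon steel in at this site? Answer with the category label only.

C4

carbon steel: temperature factor f = -0.054·(6.2) = -0.3348
  Pd branch = 1.77·Pd^0.52·e^(0.02·RH+f) = 26.24 μm/a
  Sd branch = 0.102·Sd^0.62·e^(0.033·RH+0.04·T) = 36.66 μm/a
  r_corr = 26.24 + 36.66 = 62.9 μm/a
Category bounds: 50…80 μm/a bracket r_corr ⇒ C4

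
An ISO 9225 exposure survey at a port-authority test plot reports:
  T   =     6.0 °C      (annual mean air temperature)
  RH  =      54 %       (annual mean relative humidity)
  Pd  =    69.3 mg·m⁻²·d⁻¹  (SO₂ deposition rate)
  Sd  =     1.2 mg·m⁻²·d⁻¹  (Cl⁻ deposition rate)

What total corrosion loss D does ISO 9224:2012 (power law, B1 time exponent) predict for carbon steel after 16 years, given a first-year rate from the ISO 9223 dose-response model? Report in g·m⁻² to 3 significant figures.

carbon steel: temperature factor f = +0.150·(-4.0) = -0.6000
  sulphur-dioxide contribution → 25.92 μm/a
  chloride contribution → 0.8627 μm/a
  ⇒ r_corr(carbon steel) = 26.78 μm/a
ISO 9224: D(t) = r_corr · t^b with b = 0.523 (carbon steel, B1)
  D(16) = 26.78 × 16^0.523 = 26.78 × 4.263 = 114.2 μm
  Mass loss = 114.2 μm × 7.85 g/cm³ = 896.3 g·m⁻²

D(16) = 896 g·m⁻²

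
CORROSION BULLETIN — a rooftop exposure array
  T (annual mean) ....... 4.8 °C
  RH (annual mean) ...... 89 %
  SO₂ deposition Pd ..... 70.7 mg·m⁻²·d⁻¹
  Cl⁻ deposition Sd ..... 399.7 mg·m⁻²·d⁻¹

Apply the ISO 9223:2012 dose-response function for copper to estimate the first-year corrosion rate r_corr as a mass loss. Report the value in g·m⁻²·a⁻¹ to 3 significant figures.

r_corr = 28.7 g·m⁻²·a⁻¹

copper: temperature factor f = +0.126·(-5.2) = -0.6552
  sulphur-dioxide contribution → 1.589 μm/a
  chloride contribution → 1.61 μm/a
  total first-year rate 3.199 μm/a
Convert to mass loss: 3.199 μm/a × 8.96 g/cm³ = 28.66 g·m⁻²·a⁻¹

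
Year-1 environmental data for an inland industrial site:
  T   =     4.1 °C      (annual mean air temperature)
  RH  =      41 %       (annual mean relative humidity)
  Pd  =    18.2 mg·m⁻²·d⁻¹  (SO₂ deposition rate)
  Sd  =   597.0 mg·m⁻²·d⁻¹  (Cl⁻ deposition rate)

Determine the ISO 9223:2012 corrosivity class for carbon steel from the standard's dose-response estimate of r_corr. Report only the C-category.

C3

carbon steel: temperature factor f = +0.150·(-5.9) = -0.8850
  Pd branch = 1.77·Pd^0.52·e^(0.02·RH+f) = 7.499 μm/a
  Cl⁻ term: 0.102·597.0^0.62·exp(0.033·41+0.04·4.1) = 24.46
  sum: 7.499 + 24.46 → r_corr = 31.96 μm/a
Category bounds: 25…50 μm/a bracket r_corr ⇒ C3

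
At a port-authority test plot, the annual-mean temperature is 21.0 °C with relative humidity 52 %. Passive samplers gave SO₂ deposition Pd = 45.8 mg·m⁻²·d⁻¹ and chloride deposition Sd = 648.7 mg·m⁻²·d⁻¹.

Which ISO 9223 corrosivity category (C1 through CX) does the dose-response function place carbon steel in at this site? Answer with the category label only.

carbon steel: temperature factor f = -0.054·(11.0) = -0.5940
  SO₂ term: 1.77·45.8^0.52·exp(0.02·52-0.5940) = 20.2
  Sd branch = 0.102·Sd^0.62·e^(0.033·RH+0.04·T) = 72.8 μm/a
  sum: 20.2 + 72.8 → r_corr = 93 μm/a
ISO 9223 Table 2 (carbon steel): 80 < 93 ≤ 200 μm/a ⇒ C5

C5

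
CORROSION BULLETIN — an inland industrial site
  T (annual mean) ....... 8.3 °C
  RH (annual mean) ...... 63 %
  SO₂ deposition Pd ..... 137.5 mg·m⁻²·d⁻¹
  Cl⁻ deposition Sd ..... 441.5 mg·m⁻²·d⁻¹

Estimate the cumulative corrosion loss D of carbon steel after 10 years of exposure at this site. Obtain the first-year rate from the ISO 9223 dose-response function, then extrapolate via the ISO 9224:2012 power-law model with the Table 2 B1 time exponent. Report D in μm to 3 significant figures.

carbon steel: temperature factor f = +0.150·(-1.7) = -0.2550
  SO₂ term: 1.77·137.5^0.52·exp(0.02·63-0.2550) = 62.57
  Sd branch = 0.102·Sd^0.62·e^(0.033·RH+0.04·T) = 49.61 μm/a
  sum: 62.57 + 49.61 → r_corr = 112.2 μm/a
ISO 9224: D(t) = r_corr · t^b with b = 0.523 (carbon steel, B1)
  D(10) = 112.2 × 10^0.523 = 112.2 × 3.334 = 374 μm

D(10) = 374 μm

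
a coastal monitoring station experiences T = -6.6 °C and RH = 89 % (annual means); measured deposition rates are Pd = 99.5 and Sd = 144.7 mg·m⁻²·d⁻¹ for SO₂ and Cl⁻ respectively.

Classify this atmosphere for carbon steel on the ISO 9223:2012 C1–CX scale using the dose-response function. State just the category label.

carbon steel: T≤10 °C ⇒ hinge +0.150·(-6.6−10) = -2.4900
  SO₂ term: 1.77·99.5^0.52·exp(0.02·89-2.4900) = 9.517
  Sd branch = 0.102·Sd^0.62·e^(0.033·RH+0.04·T) = 32.28 μm/a
  r_corr = 9.517 + 32.28 = 41.8 μm/a
41.8 μm/a falls in (25, 50] for carbon steel → category C3

C3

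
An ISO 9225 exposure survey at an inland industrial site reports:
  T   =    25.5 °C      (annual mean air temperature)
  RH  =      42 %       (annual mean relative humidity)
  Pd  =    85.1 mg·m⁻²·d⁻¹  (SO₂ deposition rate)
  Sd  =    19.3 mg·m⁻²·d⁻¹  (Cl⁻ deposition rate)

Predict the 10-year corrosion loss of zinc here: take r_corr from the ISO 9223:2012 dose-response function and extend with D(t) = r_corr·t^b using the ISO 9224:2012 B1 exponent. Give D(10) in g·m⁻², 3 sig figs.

zinc: T>10 °C ⇒ hinge -0.071·(25.5−10) = -1.1005
  Pd branch = 0.0129·Pd^0.44·e^(0.046·RH+f) = 0.2094 μm/a
  Cl⁻ term: 0.0175·19.3^0.57·exp(0.008·42+0.085·25.5) = 1.156
  r_corr = 0.2094 + 1.156 = 1.366 μm/a
Long-term exponent b (ISO 9224 Table 2, B1) = 0.813
  D(10) = 1.366 × 10^0.813 = 1.366 × 6.501 = 8.878 μm
  Mass loss = 8.878 μm × 7.14 g/cm³ = 63.39 g·m⁻²

D(10) = 63.4 g·m⁻²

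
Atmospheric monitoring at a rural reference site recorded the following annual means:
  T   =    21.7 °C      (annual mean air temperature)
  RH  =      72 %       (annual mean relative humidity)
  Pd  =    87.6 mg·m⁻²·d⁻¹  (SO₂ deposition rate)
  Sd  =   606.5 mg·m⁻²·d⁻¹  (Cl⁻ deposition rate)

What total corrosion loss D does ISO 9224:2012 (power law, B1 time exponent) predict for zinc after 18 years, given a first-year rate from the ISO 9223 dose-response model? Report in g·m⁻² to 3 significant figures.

zinc: f(T) = -0.071·(T−10) [T>10 °C] = -0.8307
  SO₂ term: 0.0129·87.6^0.44·exp(0.046·72-0.8307) = 1.104
  Cl⁻ term: 0.0175·606.5^0.57·exp(0.008·72+0.085·21.7) = 7.594
  sum: 1.104 + 7.594 → r_corr = 8.698 μm/a
ISO 9224: D(t) = r_corr · t^b with b = 0.813 (zinc, B1)
  D(18) = 8.698 × 18^0.813 = 8.698 × 10.48 = 91.19 μm
  Mass loss = 91.19 μm × 7.14 g/cm³ = 651.1 g·m⁻²

D(18) = 651 g·m⁻²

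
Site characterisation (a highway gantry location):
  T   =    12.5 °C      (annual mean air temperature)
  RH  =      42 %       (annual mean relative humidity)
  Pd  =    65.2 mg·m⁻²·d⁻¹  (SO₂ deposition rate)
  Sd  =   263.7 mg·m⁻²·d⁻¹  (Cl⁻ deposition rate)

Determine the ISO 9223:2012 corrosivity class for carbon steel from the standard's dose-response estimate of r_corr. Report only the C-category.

C4

carbon steel: T>10 °C ⇒ hinge -0.054·(12.5−10) = -0.1350
  sulphur-dioxide contribution → 31.45 μm/a
  chloride contribution → 21.32 μm/a
  ⇒ r_corr(carbon steel) = 52.76 μm/a
52.8 μm/a falls in (50, 80] for carbon steel → category C4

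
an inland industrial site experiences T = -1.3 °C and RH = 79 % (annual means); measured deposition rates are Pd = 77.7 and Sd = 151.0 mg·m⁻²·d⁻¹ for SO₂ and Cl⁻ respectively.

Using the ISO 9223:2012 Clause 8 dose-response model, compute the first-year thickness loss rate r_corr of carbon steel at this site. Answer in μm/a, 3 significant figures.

carbon steel: T≤10 °C ⇒ hinge +0.150·(-1.3−10) = -1.6950
  sulphur-dioxide contribution → 15.17 μm/a
  chloride contribution → 29.46 μm/a
  total first-year rate 44.63 μm/a

r_corr = 44.6 μm/a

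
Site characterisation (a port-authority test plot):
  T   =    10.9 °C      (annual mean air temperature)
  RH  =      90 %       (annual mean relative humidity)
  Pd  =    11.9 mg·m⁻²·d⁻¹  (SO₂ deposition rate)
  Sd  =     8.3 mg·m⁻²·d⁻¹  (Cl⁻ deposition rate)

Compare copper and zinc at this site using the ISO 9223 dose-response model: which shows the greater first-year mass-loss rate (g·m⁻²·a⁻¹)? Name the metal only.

copper: T>10 °C ⇒ hinge -0.080·(10.9−10) = -0.0720
  SO₂ term: 0.0053·11.9^0.26·exp(0.059·90-0.0720) = 1.9
  Sd branch = 0.01025·Sd^0.27·e^(0.036·RH+0.049·T) = 0.7906 μm/a
  sum: 1.9 + 0.7906 → r_corr = 2.691 μm/a
  mass loss = 2.691 μm/a × 8.96 g/cm³ = 24.11 g·m⁻²·a⁻¹
zinc: T>10 °C ⇒ hinge -0.071·(10.9−10) = -0.0639
  SO₂ term: 0.0129·11.9^0.44·exp(0.046·90-0.0639) = 2.26
  Cl⁻ term: 0.0175·8.3^0.57·exp(0.008·90+0.085·10.9) = 0.3034
  r_corr = 2.26 + 0.3034 = 2.563 μm/a
  mass loss = 2.563 μm/a × 7.14 g/cm³ = 18.3 g·m⁻²·a⁻¹
Ordering by g·m⁻²·a⁻¹: copper (24.1) > zinc (18.3)

copper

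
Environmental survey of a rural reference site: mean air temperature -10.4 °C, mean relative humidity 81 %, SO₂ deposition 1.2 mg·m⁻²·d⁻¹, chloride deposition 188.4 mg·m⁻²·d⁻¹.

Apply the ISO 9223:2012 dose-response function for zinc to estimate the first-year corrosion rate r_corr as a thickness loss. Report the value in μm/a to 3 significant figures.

zinc: f(T) = +0.038·(T−10) [T≤10 °C] = -0.7752
  SO₂ term: 0.0129·1.2^0.44·exp(0.046·81-0.7752) = 0.2673
  Cl⁻ term: 0.0175·188.4^0.57·exp(0.008·81+0.085·-10.4) = 0.2737
  sum: 0.2673 + 0.2737 → r_corr = 0.541 μm/a

r_corr = 0.541 μm/a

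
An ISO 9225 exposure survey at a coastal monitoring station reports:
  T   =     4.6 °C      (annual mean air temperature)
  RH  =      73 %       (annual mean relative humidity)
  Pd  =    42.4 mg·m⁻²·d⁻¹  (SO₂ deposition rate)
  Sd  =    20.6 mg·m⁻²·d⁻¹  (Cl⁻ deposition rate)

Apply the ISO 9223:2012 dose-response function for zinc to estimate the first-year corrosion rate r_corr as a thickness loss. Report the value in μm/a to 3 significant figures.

zinc: f(T) = +0.038·(T−10) [T≤10 °C] = -0.2052
  sulphur-dioxide contribution → 1.57 μm/a
  chloride contribution → 0.2602 μm/a
  total first-year rate 1.83 μm/a

r_corr = 1.83 μm/a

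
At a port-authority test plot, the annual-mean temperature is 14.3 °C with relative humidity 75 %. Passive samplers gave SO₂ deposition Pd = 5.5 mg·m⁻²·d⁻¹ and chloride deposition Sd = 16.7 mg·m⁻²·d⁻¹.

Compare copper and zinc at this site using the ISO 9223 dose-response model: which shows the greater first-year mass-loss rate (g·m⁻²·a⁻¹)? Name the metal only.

copper: temperature factor f = -0.080·(4.3) = -0.3440
  Pd branch = 0.0053·Pd^0.26·e^(0.059·RH+f) = 0.4888 μm/a
  Cl⁻ term: 0.01025·16.7^0.27·exp(0.036·75+0.049·14.3) = 0.6573
  r_corr = 0.4888 + 0.6573 = 1.146 μm/a
  mass loss = 1.146 μm/a × 8.96 g/cm³ = 10.27 g·m⁻²·a⁻¹
zinc: f(T) = -0.071·(T−10) [T>10 °C] = -0.3053
  Pd branch = 0.0129·Pd^0.44·e^(0.046·RH+f) = 0.634 μm/a
  Cl⁻ term: 0.0175·16.7^0.57·exp(0.008·75+0.085·14.3) = 0.5351
  r_corr = 0.634 + 0.5351 = 1.169 μm/a
  mass loss = 1.169 μm/a × 7.14 g/cm³ = 8.347 g·m⁻²·a⁻¹
Ordering by g·m⁻²·a⁻¹: copper (10.3) > zinc (8.35)

copper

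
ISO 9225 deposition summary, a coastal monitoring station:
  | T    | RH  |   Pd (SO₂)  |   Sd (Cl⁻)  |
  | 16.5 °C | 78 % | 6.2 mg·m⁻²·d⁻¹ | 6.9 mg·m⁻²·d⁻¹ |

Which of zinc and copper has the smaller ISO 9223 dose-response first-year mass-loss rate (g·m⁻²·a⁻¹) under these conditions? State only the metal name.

zinc

zinc: temperature factor f = -0.071·(6.5) = -0.4615
  Pd branch = 0.0129·Pd^0.44·e^(0.046·RH+f) = 0.6562 μm/a
  Cl⁻ term: 0.0175·6.9^0.57·exp(0.008·78+0.085·16.5) = 0.3993
  sum: 0.6562 + 0.3993 → r_corr = 1.056 μm/a
  mass loss = 1.056 μm/a × 7.14 g/cm³ = 7.536 g·m⁻²·a⁻¹
copper: T>10 °C ⇒ hinge -0.080·(16.5−10) = -0.5200
  SO₂ term: 0.0053·6.2^0.26·exp(0.059·78-0.5200) = 0.5048
  Sd branch = 0.01025·Sd^0.27·e^(0.036·RH+0.049·T) = 0.6424 μm/a
  sum: 0.5048 + 0.6424 → r_corr = 1.147 μm/a
  mass loss = 1.147 μm/a × 8.96 g/cm³ = 10.28 g·m⁻²·a⁻¹
Ordering by g·m⁻²·a⁻¹: copper (10.3) > zinc (7.54)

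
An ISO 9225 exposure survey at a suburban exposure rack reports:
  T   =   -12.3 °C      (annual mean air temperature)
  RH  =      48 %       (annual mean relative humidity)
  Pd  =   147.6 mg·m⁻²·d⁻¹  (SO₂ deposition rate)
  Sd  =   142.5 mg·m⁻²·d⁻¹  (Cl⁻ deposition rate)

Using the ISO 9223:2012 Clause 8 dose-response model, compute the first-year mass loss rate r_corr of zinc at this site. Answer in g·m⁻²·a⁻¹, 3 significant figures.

zinc: f(T) = +0.038·(T−10) [T≤10 °C] = -0.8474
  Pd branch = 0.0129·Pd^0.44·e^(0.046·RH+f) = 0.4528 μm/a
  Cl⁻ term: 0.0175·142.5^0.57·exp(0.008·48+0.085·-12.3) = 0.1526
  r_corr = 0.4528 + 0.1526 = 0.6053 μm/a
Convert to mass loss: 0.6053 μm/a × 7.14 g/cm³ = 4.322 g·m⁻²·a⁻¹

r_corr = 4.32 g·m⁻²·a⁻¹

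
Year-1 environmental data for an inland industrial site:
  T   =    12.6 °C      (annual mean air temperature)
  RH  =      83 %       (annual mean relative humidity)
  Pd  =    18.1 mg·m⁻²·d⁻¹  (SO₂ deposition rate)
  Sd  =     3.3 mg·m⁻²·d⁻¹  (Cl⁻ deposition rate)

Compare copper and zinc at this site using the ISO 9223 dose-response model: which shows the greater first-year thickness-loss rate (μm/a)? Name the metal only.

copper: T>10 °C ⇒ hinge -0.080·(12.6−10) = -0.2080
  Pd branch = 0.0053·Pd^0.26·e^(0.059·RH+f) = 1.224 μm/a
  Cl⁻ term: 0.01025·3.3^0.27·exp(0.036·83+0.049·12.6) = 0.5206
  sum: 1.224 + 0.5206 → r_corr = 1.744 μm/a
zinc: T>10 °C ⇒ hinge -0.071·(12.6−10) = -0.1846
  SO₂ term: 0.0129·18.1^0.44·exp(0.046·83-0.1846) = 1.746
  Sd branch = 0.0175·Sd^0.57·e^(0.008·RH+0.085·T) = 0.1959 μm/a
  sum: 1.746 + 0.1959 → r_corr = 1.941 μm/a
Ordering by μm/a: zinc (1.94) > copper (1.74)

zinc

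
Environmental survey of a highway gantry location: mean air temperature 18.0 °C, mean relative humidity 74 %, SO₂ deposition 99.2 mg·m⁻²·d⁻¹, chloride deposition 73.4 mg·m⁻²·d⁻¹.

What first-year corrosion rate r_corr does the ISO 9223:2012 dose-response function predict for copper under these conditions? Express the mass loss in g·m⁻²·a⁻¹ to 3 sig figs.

copper: temperature factor f = -0.080·(8.0) = -0.6400
  Pd branch = 0.0053·Pd^0.26·e^(0.059·RH+f) = 0.727 μm/a
  Sd branch = 0.01025·Sd^0.27·e^(0.036·RH+0.049·T) = 1.134 μm/a
  sum: 0.727 + 1.134 → r_corr = 1.861 μm/a
Convert to mass loss: 1.861 μm/a × 8.96 g/cm³ = 16.67 g·m⁻²·a⁻¹

r_corr = 16.7 g·m⁻²·a⁻¹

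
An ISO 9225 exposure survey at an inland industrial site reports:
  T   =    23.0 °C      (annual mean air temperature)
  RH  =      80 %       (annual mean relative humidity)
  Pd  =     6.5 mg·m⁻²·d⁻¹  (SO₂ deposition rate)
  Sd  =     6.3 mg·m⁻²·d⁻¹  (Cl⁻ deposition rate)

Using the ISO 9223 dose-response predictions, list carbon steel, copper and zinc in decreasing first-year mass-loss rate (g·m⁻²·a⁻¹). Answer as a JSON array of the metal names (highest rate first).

carbon steel: f(T) = -0.054·(T−10) [T>10 °C] = -0.7020
  Pd branch = 1.77·Pd^0.52·e^(0.02·RH+f) = 11.5 μm/a
  Sd branch = 0.102·Sd^0.62·e^(0.033·RH+0.04·T) = 11.23 μm/a
  r_corr = 11.5 + 11.23 = 22.73 μm/a
  mass loss = 22.73 μm/a × 7.85 g/cm³ = 178.4 g·m⁻²·a⁻¹
copper: T>10 °C ⇒ hinge -0.080·(23.0−10) = -1.0400
  SO₂ term: 0.0053·6.5^0.26·exp(0.059·80-1.0400) = 0.3419
  Sd branch = 0.01025·Sd^0.27·e^(0.036·RH+0.049·T) = 0.9263 μm/a
  r_corr = 0.3419 + 0.9263 = 1.268 μm/a
  mass loss = 1.268 μm/a × 8.96 g/cm³ = 11.36 g·m⁻²·a⁻¹
zinc: temperature factor f = -0.071·(13.0) = -0.9230
  SO₂ term: 0.0129·6.5^0.44·exp(0.046·80-0.9230) = 0.463
  Cl⁻ term: 0.0175·6.3^0.57·exp(0.008·80+0.085·23.0) = 0.6694
  r_corr = 0.463 + 0.6694 = 1.132 μm/a
  mass loss = 1.132 μm/a × 7.14 g/cm³ = 8.085 g·m⁻²·a⁻¹
Ordering by g·m⁻²·a⁻¹: carbon steel (178) > copper (11.4) > zinc (8.09)

["carbon steel", "copper", "zinc"]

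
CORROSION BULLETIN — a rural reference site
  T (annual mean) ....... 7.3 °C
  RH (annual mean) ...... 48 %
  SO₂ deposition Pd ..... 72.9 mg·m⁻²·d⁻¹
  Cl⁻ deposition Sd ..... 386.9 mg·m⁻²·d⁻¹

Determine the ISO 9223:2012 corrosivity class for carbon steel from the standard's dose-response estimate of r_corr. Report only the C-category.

carbon steel: temperature factor f = +0.150·(-2.7) = -0.4050
  SO₂ term: 1.77·72.9^0.52·exp(0.02·48-0.4050) = 28.68
  Cl⁻ term: 0.102·386.9^0.62·exp(0.033·48+0.04·7.3) = 26.77
  sum: 28.68 + 26.77 → r_corr = 55.45 μm/a
ISO 9223 Table 2 (carbon steel): 50 < 55.5 ≤ 80 μm/a ⇒ C4

C4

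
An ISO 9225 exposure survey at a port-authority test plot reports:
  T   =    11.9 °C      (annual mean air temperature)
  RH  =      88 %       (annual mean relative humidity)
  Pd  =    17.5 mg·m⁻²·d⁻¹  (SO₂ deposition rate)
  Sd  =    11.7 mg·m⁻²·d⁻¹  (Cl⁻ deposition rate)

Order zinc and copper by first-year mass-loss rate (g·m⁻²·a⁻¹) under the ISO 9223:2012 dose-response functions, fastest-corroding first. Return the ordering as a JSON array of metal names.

["copper", "zinc"]

zinc: T>10 °C ⇒ hinge -0.071·(11.9−10) = -0.1349
  SO₂ term: 0.0129·17.5^0.44·exp(0.046·88-0.1349) = 2.275
  Cl⁻ term: 0.0175·11.7^0.57·exp(0.008·88+0.085·11.9) = 0.3953
  r_corr = 2.275 + 0.3953 = 2.67 μm/a
  mass loss = 2.67 μm/a × 7.14 g/cm³ = 19.07 g·m⁻²·a⁻¹
copper: f(T) = -0.080·(T−10) [T>10 °C] = -0.1520
  Pd branch = 0.0053·Pd^0.26·e^(0.059·RH+f) = 1.723 μm/a
  Cl⁻ term: 0.01025·11.7^0.27·exp(0.036·88+0.049·11.9) = 0.8476
  r_corr = 1.723 + 0.8476 = 2.571 μm/a
  mass loss = 2.571 μm/a × 8.96 g/cm³ = 23.03 g·m⁻²·a⁻¹
Ordering by g·m⁻²·a⁻¹: copper (23) > zinc (19.1)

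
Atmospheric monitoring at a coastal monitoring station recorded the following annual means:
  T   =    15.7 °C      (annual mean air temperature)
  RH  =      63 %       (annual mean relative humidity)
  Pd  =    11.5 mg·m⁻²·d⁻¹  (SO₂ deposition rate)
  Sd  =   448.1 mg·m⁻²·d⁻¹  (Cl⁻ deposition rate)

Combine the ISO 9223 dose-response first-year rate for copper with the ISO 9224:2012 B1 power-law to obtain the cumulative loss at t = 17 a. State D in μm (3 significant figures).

D(17) = 9.08 μm

copper: temperature factor f = -0.080·(5.7) = -0.4560
  Pd branch = 0.0053·Pd^0.26·e^(0.059·RH+f) = 0.2608 μm/a
  Sd branch = 0.01025·Sd^0.27·e^(0.036·RH+0.049·T) = 1.111 μm/a
  r_corr = 0.2608 + 1.111 = 1.372 μm/a
ISO 9224: D(t) = r_corr · t^b with b = 0.667 (copper, B1)
  D(17) = 1.372 × 17^0.667 = 1.372 × 6.618 = 9.078 μm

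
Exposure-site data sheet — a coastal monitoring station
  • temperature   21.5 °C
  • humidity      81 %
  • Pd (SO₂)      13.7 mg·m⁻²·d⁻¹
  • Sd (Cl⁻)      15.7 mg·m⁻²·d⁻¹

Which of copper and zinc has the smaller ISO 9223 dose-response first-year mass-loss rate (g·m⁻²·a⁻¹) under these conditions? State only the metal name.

copper: f(T) = -0.080·(T−10) [T>10 °C] = -0.9200
  SO₂ term: 0.0053·13.7^0.26·exp(0.059·81-0.9200) = 0.4963
  Sd branch = 0.01025·Sd^0.27·e^(0.036·RH+0.049·T) = 1.142 μm/a
  r_corr = 0.4963 + 1.142 = 1.638 μm/a
  mass loss = 1.638 μm/a × 8.96 g/cm³ = 14.68 g·m⁻²·a⁻¹
zinc: T>10 °C ⇒ hinge -0.071·(21.5−10) = -0.8165
  Pd branch = 0.0129·Pd^0.44·e^(0.046·RH+f) = 0.7487 μm/a
  Sd branch = 0.0175·Sd^0.57·e^(0.008·RH+0.085·T) = 0.9995 μm/a
  sum: 0.7487 + 0.9995 → r_corr = 1.748 μm/a
  mass loss = 1.748 μm/a × 7.14 g/cm³ = 12.48 g·m⁻²·a⁻¹
Ordering by g·m⁻²·a⁻¹: copper (14.7) > zinc (12.5)

zinc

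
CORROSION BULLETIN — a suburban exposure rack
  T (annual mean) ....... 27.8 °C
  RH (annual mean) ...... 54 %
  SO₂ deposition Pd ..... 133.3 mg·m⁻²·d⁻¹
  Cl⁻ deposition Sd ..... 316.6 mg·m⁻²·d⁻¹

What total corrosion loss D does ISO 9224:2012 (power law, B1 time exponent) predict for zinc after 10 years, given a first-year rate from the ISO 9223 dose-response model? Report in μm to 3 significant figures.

D(10) = 52.0 μm

zinc: temperature factor f = -0.071·(17.8) = -1.2638
  Pd branch = 0.0129·Pd^0.44·e^(0.046·RH+f) = 0.3762 μm/a
  Sd branch = 0.0175·Sd^0.57·e^(0.008·RH+0.085·T) = 7.624 μm/a
  r_corr = 0.3762 + 7.624 = 8 μm/a
ISO 9224: D(t) = r_corr · t^b with b = 0.813 (zinc, B1)
  D(10) = 8 × 10^0.813 = 8 × 6.501 = 52.01 μm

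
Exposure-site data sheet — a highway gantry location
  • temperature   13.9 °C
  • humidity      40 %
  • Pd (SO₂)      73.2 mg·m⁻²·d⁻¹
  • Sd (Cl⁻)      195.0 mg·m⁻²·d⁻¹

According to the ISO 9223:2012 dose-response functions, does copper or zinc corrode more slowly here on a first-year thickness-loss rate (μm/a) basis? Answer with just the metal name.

copper: temperature factor f = -0.080·(3.9) = -0.3120
  SO₂ term: 0.0053·73.2^0.26·exp(0.059·40-0.3120) = 0.1255
  Sd branch = 0.01025·Sd^0.27·e^(0.036·RH+0.049·T) = 0.355 μm/a
  r_corr = 0.1255 + 0.355 = 0.4804 μm/a
zinc: T>10 °C ⇒ hinge -0.071·(13.9−10) = -0.2769
  Pd branch = 0.0129·Pd^0.44·e^(0.046·RH+f) = 0.4072 μm/a
  Cl⁻ term: 0.0175·195.0^0.57·exp(0.008·40+0.085·13.9) = 1.587
  sum: 0.4072 + 1.587 → r_corr = 1.994 μm/a
Ordering by μm/a: zinc (1.99) > copper (0.48)

copper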